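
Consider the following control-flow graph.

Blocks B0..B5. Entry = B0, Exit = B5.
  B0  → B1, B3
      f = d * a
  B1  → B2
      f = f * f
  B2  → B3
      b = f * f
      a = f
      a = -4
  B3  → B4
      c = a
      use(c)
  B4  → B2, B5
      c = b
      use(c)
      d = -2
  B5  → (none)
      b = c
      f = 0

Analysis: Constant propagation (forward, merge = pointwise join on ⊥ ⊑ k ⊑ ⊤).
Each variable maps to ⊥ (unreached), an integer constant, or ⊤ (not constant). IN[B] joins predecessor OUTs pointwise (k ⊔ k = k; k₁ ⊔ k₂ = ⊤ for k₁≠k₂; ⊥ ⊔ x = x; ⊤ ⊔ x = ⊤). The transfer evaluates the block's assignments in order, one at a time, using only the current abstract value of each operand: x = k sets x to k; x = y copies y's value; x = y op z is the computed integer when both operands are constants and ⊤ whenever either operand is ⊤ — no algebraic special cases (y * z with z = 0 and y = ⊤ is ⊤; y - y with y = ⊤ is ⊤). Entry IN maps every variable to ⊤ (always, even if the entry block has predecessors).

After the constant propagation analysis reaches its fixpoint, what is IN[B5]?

Answer: {a: ⊤, b: ⊤, c: ⊤, d: -2, e: ⊤, f: ⊤}

Working:
Converged values:
  B0:  IN=(all ⊤)  OUT=(all ⊤)
  B1:  IN=(all ⊤)  OUT=(all ⊤)
  B2:  IN=(all ⊤)  OUT={a:-4; rest ⊤}
  B3:  IN=(all ⊤)  OUT=(all ⊤)
  B4:  IN=(all ⊤)  OUT={d:-2; rest ⊤}
  B5:  IN={d:-2; rest ⊤}  OUT={d:-2, f:0; rest ⊤}

Merge at B5: IN[B5] = OUT[B4] = {a: ⊤, b: ⊤, c: ⊤, d: -2, e: ⊤, f: ⊤}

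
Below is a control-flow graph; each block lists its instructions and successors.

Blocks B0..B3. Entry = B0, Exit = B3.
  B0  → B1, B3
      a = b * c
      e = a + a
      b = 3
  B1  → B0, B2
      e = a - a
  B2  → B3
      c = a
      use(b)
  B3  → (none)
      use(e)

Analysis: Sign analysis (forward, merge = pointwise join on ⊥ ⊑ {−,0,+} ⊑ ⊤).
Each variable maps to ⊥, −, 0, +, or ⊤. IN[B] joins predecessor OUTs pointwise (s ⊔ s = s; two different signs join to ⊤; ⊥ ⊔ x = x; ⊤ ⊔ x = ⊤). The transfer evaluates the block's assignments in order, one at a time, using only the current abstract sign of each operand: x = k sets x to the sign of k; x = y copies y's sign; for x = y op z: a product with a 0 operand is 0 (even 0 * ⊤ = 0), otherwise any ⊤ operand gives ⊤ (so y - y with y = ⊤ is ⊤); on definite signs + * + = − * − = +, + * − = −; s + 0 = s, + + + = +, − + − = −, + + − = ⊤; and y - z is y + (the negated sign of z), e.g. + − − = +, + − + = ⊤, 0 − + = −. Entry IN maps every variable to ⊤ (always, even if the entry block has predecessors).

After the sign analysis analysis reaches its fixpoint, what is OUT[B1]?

Fixpoint table:
  B0: | IN=(all ⊤) | OUT={b:+; rest ⊤}
  B1: | IN={b:+; rest ⊤} | OUT={b:+; rest ⊤}
  B2: | IN={b:+; rest ⊤} | OUT={b:+; rest ⊤}
  B3: | IN={b:+; rest ⊤} | OUT={b:+; rest ⊤}

Merge at B1: IN[B1] = OUT[B0] = {a: ⊤, b: +, c: ⊤, d: ⊤, e: ⊤, f: ⊤}
Applying B1's transfer function to that IN value gives OUT[B1] (row B1 above).

Answer: {a: ⊤, b: +, c: ⊤, d: ⊤, e: ⊤, f: ⊤}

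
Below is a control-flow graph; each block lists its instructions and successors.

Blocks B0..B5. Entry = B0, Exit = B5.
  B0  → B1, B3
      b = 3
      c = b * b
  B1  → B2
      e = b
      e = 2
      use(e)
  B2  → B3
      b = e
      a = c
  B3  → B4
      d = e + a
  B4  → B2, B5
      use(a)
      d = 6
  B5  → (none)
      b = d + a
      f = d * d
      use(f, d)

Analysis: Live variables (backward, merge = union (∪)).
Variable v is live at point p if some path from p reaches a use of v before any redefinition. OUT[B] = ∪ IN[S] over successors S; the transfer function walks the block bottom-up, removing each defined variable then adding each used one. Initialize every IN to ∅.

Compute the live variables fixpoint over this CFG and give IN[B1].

Answer: {b, c}

Derivation:
Converged values:
  B0:  IN={a, e}  OUT={a, b, c, e}
  B1:  IN={b, c}  OUT={c, e}
  B2:  IN={c, e}  OUT={a, c, e}
  B3:  IN={a, c, e}  OUT={a, c, e}
  B4:  IN={a, c, e}  OUT={a, c, d, e}
  B5:  IN={a, d}  OUT={}

Merge at B1: OUT[B1] = IN[B2] = {c, e}
Applying B1's transfer function to that OUT value gives IN[B1] (row B1 above).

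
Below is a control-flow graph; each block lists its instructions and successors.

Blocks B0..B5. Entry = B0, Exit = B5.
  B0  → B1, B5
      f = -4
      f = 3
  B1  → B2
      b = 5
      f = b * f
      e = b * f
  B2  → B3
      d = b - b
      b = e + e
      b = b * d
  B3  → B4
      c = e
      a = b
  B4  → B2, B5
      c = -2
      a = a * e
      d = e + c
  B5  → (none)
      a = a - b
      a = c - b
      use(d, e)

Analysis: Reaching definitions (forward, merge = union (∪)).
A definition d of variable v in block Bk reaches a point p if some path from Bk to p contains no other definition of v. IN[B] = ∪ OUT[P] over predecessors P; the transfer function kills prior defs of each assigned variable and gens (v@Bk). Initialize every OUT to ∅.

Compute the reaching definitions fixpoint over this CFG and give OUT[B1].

Per-block solution:
  B0: | IN={} | OUT={f@B0}
  B1: | IN={f@B0} | OUT={b@B1, e@B1, f@B1}
  B2: | IN={a@B4, b@B1, b@B2, c@B4, d@B4, e@B1, f@B1} | OUT={a@B4, b@B2, c@B4, d@B2, e@B1, f@B1}
  B3: | IN={a@B4, b@B2, c@B4, d@B2, e@B1, f@B1} | OUT={a@B3, b@B2, c@B3, d@B2, e@B1, f@B1}
  B4: | IN={a@B3, b@B2, c@B3, d@B2, e@B1, f@B1} | OUT={a@B4, b@B2, c@B4, d@B4, e@B1, f@B1}
  B5: | IN={a@B4, b@B2, c@B4, d@B4, e@B1, f@B0, f@B1} | OUT={a@B5, b@B2, c@B4, d@B4, e@B1, f@B0, f@B1}

Merge at B1: IN[B1] = OUT[B0] = {f@B0}
Applying B1's transfer function to that IN value gives OUT[B1] (row B1 above).

Answer: {b@B1, e@B1, f@B1}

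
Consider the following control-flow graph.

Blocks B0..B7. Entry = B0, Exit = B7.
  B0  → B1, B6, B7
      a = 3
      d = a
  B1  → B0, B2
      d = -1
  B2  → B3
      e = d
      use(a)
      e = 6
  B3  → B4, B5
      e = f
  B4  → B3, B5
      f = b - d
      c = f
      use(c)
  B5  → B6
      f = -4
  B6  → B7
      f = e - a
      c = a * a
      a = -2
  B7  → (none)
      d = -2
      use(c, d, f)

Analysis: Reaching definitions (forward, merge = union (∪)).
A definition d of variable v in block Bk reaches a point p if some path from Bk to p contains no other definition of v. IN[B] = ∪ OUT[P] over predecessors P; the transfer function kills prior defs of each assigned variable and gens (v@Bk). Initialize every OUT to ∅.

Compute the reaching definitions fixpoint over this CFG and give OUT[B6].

Per-block solution:
  B0:  IN={a@B0, d@B1}  OUT={a@B0, d@B0}
  B1:  IN={a@B0, d@B0}  OUT={a@B0, d@B1}
  B2:  IN={a@B0, d@B1}  OUT={a@B0, d@B1, e@B2}
  B3:  IN={a@B0, c@B4, d@B1, e@B2, e@B3, f@B4}  OUT={a@B0, c@B4, d@B1, e@B3, f@B4}
  B4:  IN={a@B0, c@B4, d@B1, e@B3, f@B4}  OUT={a@B0, c@B4, d@B1, e@B3, f@B4}
  B5:  IN={a@B0, c@B4, d@B1, e@B3, f@B4}  OUT={a@B0, c@B4, d@B1, e@B3, f@B5}
  B6:  IN={a@B0, c@B4, d@B0, d@B1, e@B3, f@B5}  OUT={a@B6, c@B6, d@B0, d@B1, e@B3, f@B6}
  B7:  IN={a@B0, a@B6, c@B6, d@B0, d@B1, e@B3, f@B6}  OUT={a@B0, a@B6, c@B6, d@B7, e@B3, f@B6}

Merge at B6: IN[B6] = OUT[B0] ⊔ OUT[B5] = {a@B0, c@B4, d@B0, d@B1, e@B3, f@B5}
Applying B6's transfer function to that IN value gives OUT[B6] (row B6 above).

Answer: {a@B6, c@B6, d@B0, d@B1, e@B3, f@B6}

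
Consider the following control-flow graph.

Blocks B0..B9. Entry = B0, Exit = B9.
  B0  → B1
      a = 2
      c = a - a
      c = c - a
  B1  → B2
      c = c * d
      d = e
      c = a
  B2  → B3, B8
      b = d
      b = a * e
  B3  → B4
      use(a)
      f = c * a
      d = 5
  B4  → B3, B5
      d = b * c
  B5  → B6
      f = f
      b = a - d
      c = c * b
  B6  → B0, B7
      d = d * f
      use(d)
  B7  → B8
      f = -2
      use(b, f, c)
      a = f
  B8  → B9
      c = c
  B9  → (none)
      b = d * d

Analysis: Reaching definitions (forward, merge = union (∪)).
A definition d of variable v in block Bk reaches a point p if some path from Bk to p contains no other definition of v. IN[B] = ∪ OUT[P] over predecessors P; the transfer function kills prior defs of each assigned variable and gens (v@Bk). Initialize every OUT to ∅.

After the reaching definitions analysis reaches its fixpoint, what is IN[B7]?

Answer: {a@B0, b@B5, c@B5, d@B6, f@B5}

Derivation:
Converged values:
  B0: | IN={a@B0, b@B5, c@B5, d@B6, f@B5} | OUT={a@B0, b@B5, c@B0, d@B6, f@B5}
  B1: | IN={a@B0, b@B5, c@B0, d@B6, f@B5} | OUT={a@B0, b@B5, c@B1, d@B1, f@B5}
  B2: | IN={a@B0, b@B5, c@B1, d@B1, f@B5} | OUT={a@B0, b@B2, c@B1, d@B1, f@B5}
  B3: | IN={a@B0, b@B2, c@B1, d@B1, d@B4, f@B3, f@B5} | OUT={a@B0, b@B2, c@B1, d@B3, f@B3}
  B4: | IN={a@B0, b@B2, c@B1, d@B3, f@B3} | OUT={a@B0, b@B2, c@B1, d@B4, f@B3}
  B5: | IN={a@B0, b@B2, c@B1, d@B4, f@B3} | OUT={a@B0, b@B5, c@B5, d@B4, f@B5}
  B6: | IN={a@B0, b@B5, c@B5, d@B4, f@B5} | OUT={a@B0, b@B5, c@B5, d@B6, f@B5}
  B7: | IN={a@B0, b@B5, c@B5, d@B6, f@B5} | OUT={a@B7, b@B5, c@B5, d@B6, f@B7}
  B8: | IN={a@B0, a@B7, b@B2, b@B5, c@B1, c@B5, d@B1, d@B6, f@B5, f@B7} | OUT={a@B0, a@B7, b@B2, b@B5, c@B8, d@B1, d@B6, f@B5, f@B7}
  B9: | IN={a@B0, a@B7, b@B2, b@B5, c@B8, d@B1, d@B6, f@B5, f@B7} | OUT={a@B0, a@B7, b@B9, c@B8, d@B1, d@B6, f@B5, f@B7}

Merge at B7: IN[B7] = OUT[B6] = {a@B0, b@B5, c@B5, d@B6, f@B5}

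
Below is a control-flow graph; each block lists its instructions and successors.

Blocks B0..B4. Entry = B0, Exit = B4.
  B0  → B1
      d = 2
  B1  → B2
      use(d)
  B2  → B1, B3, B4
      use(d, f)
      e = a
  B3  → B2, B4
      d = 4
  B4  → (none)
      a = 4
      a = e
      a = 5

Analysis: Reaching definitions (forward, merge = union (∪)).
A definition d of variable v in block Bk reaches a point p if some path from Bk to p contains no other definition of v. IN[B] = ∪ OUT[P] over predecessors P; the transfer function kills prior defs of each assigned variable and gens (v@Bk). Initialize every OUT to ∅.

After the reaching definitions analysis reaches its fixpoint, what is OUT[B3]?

Answer: {d@B3, e@B2}

Trace:
Per-block solution:
  B0:  IN={}  OUT={d@B0}
  B1:  IN={d@B0, d@B3, e@B2}  OUT={d@B0, d@B3, e@B2}
  B2:  IN={d@B0, d@B3, e@B2}  OUT={d@B0, d@B3, e@B2}
  B3:  IN={d@B0, d@B3, e@B2}  OUT={d@B3, e@B2}
  B4:  IN={d@B0, d@B3, e@B2}  OUT={a@B4, d@B0, d@B3, e@B2}

Merge at B3: IN[B3] = OUT[B2] = {d@B0, d@B3, e@B2}
Applying B3's transfer function to that IN value gives OUT[B3] (row B3 above).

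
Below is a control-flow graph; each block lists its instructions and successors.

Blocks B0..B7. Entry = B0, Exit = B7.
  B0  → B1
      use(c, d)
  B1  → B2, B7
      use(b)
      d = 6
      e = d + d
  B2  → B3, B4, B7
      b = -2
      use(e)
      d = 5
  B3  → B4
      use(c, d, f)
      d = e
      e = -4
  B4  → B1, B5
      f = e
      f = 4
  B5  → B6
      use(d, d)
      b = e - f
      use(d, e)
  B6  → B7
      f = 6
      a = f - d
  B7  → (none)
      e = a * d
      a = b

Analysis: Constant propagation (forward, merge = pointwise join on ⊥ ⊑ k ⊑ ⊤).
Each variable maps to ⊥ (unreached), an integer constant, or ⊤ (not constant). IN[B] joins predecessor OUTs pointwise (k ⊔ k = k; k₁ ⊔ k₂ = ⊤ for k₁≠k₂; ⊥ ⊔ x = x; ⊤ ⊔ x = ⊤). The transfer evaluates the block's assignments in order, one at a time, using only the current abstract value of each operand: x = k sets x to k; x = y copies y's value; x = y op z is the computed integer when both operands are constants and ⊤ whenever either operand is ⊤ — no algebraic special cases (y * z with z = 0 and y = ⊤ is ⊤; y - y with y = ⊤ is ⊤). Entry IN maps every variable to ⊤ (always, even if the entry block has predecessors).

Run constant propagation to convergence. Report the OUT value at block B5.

Answer: {a: ⊤, b: ⊤, c: ⊤, d: ⊤, e: ⊤, f: 4}

Derivation:
Fixpoint table:
  B0:   IN=(all ⊤)   OUT=(all ⊤)
  B1:   IN=(all ⊤)   OUT={d:6, e:12; rest ⊤}
  B2:   IN={d:6, e:12; rest ⊤}   OUT={b:-2, d:5, e:12; rest ⊤}
  B3:   IN={b:-2, d:5, e:12; rest ⊤}   OUT={b:-2, d:12, e:-4; rest ⊤}
  B4:   IN={b:-2; rest ⊤}   OUT={b:-2, f:4; rest ⊤}
  B5:   IN={b:-2, f:4; rest ⊤}   OUT={f:4; rest ⊤}
  B6:   IN={f:4; rest ⊤}   OUT={f:6; rest ⊤}
  B7:   IN=(all ⊤)   OUT=(all ⊤)

Merge at B5: IN[B5] = OUT[B4] = {a: ⊤, b: -2, c: ⊤, d: ⊤, e: ⊤, f: 4}
Applying B5's transfer function to that IN value gives OUT[B5] (row B5 above).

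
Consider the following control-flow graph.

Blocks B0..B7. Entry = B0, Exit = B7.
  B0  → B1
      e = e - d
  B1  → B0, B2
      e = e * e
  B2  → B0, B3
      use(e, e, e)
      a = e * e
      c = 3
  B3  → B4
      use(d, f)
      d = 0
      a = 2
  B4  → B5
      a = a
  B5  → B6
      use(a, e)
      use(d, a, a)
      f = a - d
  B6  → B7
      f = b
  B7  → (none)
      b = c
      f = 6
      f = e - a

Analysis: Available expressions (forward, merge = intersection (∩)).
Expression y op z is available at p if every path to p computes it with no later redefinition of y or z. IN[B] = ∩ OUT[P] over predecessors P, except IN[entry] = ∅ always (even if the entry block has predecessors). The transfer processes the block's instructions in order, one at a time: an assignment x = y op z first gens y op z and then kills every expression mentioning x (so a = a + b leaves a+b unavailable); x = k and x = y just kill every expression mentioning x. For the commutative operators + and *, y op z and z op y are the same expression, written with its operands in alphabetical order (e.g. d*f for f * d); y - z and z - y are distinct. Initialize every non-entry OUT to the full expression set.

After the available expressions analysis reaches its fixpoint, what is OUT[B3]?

Converged values:
  B0:  IN={}  OUT={}
  B1:  IN={}  OUT={}
  B2:  IN={}  OUT={e*e}
  B3:  IN={e*e}  OUT={e*e}
  B4:  IN={e*e}  OUT={e*e}
  B5:  IN={e*e}  OUT={a-d, e*e}
  B6:  IN={a-d, e*e}  OUT={a-d, e*e}
  B7:  IN={a-d, e*e}  OUT={a-d, e*e, e-a}

Merge at B3: IN[B3] = OUT[B2] = {e*e}
Applying B3's transfer function to that IN value gives OUT[B3] (row B3 above).

Answer: {e*e}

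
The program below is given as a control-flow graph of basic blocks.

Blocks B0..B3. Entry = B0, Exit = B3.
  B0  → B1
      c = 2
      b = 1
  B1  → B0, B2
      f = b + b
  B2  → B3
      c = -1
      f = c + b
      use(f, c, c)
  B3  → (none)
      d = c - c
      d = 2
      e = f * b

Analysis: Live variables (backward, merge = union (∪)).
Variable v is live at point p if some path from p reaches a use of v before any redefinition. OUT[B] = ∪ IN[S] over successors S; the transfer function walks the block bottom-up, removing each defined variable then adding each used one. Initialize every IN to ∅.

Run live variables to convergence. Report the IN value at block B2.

Answer: {b}

Working:
Per-block solution:
  B0: | IN={} | OUT={b}
  B1: | IN={b} | OUT={b}
  B2: | IN={b} | OUT={b, c, f}
  B3: | IN={b, c, f} | OUT={}

Merge at B2: OUT[B2] = IN[B3] = {b, c, f}
Applying B2's transfer function to that OUT value gives IN[B2] (row B2 above).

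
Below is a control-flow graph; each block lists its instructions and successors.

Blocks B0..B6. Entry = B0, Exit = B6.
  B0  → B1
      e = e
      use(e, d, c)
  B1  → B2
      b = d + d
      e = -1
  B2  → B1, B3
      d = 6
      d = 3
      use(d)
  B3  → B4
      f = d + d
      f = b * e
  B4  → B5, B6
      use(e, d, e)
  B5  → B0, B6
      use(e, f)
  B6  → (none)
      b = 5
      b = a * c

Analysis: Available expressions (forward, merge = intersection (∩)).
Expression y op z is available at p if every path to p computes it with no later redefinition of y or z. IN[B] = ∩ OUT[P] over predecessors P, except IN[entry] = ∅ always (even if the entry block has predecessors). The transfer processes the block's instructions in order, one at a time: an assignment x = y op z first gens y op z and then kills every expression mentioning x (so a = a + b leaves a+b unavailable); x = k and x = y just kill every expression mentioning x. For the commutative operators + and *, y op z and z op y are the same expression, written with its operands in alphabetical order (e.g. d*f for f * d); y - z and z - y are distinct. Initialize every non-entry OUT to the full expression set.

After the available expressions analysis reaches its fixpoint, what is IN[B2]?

Converged values:
  B0: | IN={} | OUT={}
  B1: | IN={} | OUT={d+d}
  B2: | IN={d+d} | OUT={}
  B3: | IN={} | OUT={b*e, d+d}
  B4: | IN={b*e, d+d} | OUT={b*e, d+d}
  B5: | IN={b*e, d+d} | OUT={b*e, d+d}
  B6: | IN={b*e, d+d} | OUT={a*c, d+d}

Merge at B2: IN[B2] = OUT[B1] = {d+d}

Answer: {d+d}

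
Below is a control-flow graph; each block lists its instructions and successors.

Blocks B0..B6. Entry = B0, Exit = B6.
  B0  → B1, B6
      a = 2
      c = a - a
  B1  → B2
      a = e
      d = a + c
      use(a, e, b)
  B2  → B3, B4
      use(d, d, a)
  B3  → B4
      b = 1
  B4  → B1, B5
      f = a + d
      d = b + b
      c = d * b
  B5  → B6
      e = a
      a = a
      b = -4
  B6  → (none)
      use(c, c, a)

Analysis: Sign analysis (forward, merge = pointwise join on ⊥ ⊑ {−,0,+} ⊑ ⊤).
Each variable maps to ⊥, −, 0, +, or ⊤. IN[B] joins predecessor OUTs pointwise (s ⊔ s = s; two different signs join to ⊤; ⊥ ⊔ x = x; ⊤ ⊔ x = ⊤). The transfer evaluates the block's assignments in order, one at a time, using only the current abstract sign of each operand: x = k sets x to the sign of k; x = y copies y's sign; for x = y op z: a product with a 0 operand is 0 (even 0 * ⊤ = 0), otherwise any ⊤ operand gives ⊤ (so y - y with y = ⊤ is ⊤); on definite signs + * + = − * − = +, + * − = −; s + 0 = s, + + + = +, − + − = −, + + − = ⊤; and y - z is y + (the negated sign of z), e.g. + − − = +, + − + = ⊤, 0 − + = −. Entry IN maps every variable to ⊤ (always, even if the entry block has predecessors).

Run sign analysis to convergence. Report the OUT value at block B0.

Answer: {a: +, b: ⊤, c: ⊤, d: ⊤, e: ⊤, f: ⊤}

Trace:
Converged values:
  B0:  IN=(all ⊤)  OUT={a:+; rest ⊤}
  B1:  IN=(all ⊤)  OUT=(all ⊤)
  B2:  IN=(all ⊤)  OUT=(all ⊤)
  B3:  IN=(all ⊤)  OUT={b:+; rest ⊤}
  B4:  IN=(all ⊤)  OUT=(all ⊤)
  B5:  IN=(all ⊤)  OUT={b:-; rest ⊤}
  B6:  IN=(all ⊤)  OUT=(all ⊤)

B0 is the boundary node: IN[B0] = {a: ⊤, b: ⊤, c: ⊤, d: ⊤, e: ⊤, f: ⊤}
Applying B0's transfer function to that IN value gives OUT[B0] (row B0 above).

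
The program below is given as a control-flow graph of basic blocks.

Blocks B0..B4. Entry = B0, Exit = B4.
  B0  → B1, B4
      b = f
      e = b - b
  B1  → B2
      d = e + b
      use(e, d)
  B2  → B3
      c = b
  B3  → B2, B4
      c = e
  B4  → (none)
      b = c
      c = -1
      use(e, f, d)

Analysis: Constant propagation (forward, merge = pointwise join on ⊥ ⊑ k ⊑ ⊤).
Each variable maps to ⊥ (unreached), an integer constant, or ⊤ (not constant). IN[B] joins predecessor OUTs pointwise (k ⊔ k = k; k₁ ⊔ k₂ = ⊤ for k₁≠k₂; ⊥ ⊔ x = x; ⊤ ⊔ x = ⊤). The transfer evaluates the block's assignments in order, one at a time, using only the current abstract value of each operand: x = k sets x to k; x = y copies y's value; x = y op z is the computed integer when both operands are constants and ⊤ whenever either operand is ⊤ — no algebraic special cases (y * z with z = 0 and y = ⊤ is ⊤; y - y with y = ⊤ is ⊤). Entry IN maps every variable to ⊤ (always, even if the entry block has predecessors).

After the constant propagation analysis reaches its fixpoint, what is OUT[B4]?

Answer: {a: ⊤, b: ⊤, c: -1, d: ⊤, e: ⊤, f: ⊤}

Working:
Per-block solution:
  B0:  IN=(all ⊤)  OUT=(all ⊤)
  B1:  IN=(all ⊤)  OUT=(all ⊤)
  B2:  IN=(all ⊤)  OUT=(all ⊤)
  B3:  IN=(all ⊤)  OUT=(all ⊤)
  B4:  IN=(all ⊤)  OUT={c:-1; rest ⊤}

Merge at B4: IN[B4] = OUT[B0] ⊔ OUT[B3] = {a: ⊤, b: ⊤, c: ⊤, d: ⊤, e: ⊤, f: ⊤}
Applying B4's transfer function to that IN value gives OUT[B4] (row B4 above).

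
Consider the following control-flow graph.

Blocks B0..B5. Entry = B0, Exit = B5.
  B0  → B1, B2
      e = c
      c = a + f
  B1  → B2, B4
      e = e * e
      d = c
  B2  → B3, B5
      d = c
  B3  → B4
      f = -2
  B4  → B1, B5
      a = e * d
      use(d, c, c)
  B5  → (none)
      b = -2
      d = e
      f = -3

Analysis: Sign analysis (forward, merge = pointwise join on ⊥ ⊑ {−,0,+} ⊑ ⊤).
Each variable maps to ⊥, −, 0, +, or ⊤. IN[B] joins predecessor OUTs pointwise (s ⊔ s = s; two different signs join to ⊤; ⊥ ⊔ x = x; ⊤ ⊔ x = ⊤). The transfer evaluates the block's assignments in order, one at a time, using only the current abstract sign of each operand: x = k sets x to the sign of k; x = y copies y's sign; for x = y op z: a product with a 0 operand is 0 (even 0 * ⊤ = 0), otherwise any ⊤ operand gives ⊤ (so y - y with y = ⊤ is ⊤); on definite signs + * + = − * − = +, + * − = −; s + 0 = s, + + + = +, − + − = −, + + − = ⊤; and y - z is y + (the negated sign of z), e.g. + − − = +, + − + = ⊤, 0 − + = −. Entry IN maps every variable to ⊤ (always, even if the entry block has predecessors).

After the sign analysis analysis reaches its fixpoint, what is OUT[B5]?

Answer: {a: ⊤, b: -, c: ⊤, d: ⊤, e: ⊤, f: -}

Working:
Fixpoint table:
  B0:   IN=(all ⊤)   OUT=(all ⊤)
  B1:   IN=(all ⊤)   OUT=(all ⊤)
  B2:   IN=(all ⊤)   OUT=(all ⊤)
  B3:   IN=(all ⊤)   OUT={f:-; rest ⊤}
  B4:   IN=(all ⊤)   OUT=(all ⊤)
  B5:   IN=(all ⊤)   OUT={b:-, f:-; rest ⊤}

Merge at B5: IN[B5] = OUT[B2] ⊔ OUT[B4] = {a: ⊤, b: ⊤, c: ⊤, d: ⊤, e: ⊤, f: ⊤}
Applying B5's transfer function to that IN value gives OUT[B5] (row B5 above).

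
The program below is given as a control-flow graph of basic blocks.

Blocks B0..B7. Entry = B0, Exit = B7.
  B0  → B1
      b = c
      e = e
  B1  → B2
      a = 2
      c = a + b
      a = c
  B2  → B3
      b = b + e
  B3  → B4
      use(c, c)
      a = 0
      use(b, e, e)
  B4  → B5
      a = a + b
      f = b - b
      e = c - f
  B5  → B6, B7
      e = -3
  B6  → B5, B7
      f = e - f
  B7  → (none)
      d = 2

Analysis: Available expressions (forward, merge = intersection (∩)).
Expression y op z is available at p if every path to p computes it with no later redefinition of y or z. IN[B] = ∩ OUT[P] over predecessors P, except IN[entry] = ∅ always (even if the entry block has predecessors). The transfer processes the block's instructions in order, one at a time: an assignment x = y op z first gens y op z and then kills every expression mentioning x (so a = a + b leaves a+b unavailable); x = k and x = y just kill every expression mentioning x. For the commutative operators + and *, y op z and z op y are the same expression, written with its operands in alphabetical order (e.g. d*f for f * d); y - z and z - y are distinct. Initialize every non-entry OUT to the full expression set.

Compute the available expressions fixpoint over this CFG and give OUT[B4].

Answer: {b-b, c-f}

Working:
Converged values:
  B0: | IN={} | OUT={}
  B1: | IN={} | OUT={}
  B2: | IN={} | OUT={}
  B3: | IN={} | OUT={}
  B4: | IN={} | OUT={b-b, c-f}
  B5: | IN={b-b} | OUT={b-b}
  B6: | IN={b-b} | OUT={b-b}
  B7: | IN={b-b} | OUT={b-b}

Merge at B4: IN[B4] = OUT[B3] = {}
Applying B4's transfer function to that IN value gives OUT[B4] (row B4 above).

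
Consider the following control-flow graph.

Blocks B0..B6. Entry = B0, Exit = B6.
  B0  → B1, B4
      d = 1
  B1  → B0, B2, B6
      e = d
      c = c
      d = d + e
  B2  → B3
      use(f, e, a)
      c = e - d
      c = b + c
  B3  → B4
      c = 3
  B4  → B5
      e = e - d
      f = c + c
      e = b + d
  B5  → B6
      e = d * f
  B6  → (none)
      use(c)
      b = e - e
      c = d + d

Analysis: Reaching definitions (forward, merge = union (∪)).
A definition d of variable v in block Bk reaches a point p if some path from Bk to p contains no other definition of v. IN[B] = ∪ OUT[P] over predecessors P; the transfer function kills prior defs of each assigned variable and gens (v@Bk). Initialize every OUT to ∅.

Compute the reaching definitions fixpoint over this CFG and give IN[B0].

Answer: {c@B1, d@B1, e@B1}

Trace:
Fixpoint table:
  B0: | IN={c@B1, d@B1, e@B1} | OUT={c@B1, d@B0, e@B1}
  B1: | IN={c@B1, d@B0, e@B1} | OUT={c@B1, d@B1, e@B1}
  B2: | IN={c@B1, d@B1, e@B1} | OUT={c@B2, d@B1, e@B1}
  B3: | IN={c@B2, d@B1, e@B1} | OUT={c@B3, d@B1, e@B1}
  B4: | IN={c@B1, c@B3, d@B0, d@B1, e@B1} | OUT={c@B1, c@B3, d@B0, d@B1, e@B4, f@B4}
  B5: | IN={c@B1, c@B3, d@B0, d@B1, e@B4, f@B4} | OUT={c@B1, c@B3, d@B0, d@B1, e@B5, f@B4}
  B6: | IN={c@B1, c@B3, d@B0, d@B1, e@B1, e@B5, f@B4} | OUT={b@B6, c@B6, d@B0, d@B1, e@B1, e@B5, f@B4}

Merge at B0 (entry node, so the boundary value {} is joined with the incoming edge(s)): IN[B0] = {} ⊔ OUT[B1] = {c@B1, d@B1, e@B1}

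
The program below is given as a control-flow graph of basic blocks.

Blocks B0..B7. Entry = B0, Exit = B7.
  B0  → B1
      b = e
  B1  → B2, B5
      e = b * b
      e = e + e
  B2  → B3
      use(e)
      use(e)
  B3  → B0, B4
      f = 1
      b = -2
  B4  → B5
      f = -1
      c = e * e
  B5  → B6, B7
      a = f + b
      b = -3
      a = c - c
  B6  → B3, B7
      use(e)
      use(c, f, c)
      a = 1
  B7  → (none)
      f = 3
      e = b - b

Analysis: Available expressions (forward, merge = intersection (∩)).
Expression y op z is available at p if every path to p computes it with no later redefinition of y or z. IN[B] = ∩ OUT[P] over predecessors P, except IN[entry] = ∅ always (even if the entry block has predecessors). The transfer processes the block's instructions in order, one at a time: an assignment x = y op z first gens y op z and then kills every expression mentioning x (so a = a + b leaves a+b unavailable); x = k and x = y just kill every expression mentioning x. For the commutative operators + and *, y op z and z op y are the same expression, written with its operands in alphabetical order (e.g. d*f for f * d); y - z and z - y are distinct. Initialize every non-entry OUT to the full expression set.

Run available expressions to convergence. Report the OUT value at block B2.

Per-block solution:
  B0:  IN={}  OUT={}
  B1:  IN={}  OUT={b*b}
  B2:  IN={b*b}  OUT={b*b}
  B3:  IN={}  OUT={}
  B4:  IN={}  OUT={e*e}
  B5:  IN={}  OUT={c-c}
  B6:  IN={c-c}  OUT={c-c}
  B7:  IN={c-c}  OUT={b-b, c-c}

Merge at B2: IN[B2] = OUT[B1] = {b*b}
Applying B2's transfer function to that IN value gives OUT[B2] (row B2 above).

Answer: {b*b}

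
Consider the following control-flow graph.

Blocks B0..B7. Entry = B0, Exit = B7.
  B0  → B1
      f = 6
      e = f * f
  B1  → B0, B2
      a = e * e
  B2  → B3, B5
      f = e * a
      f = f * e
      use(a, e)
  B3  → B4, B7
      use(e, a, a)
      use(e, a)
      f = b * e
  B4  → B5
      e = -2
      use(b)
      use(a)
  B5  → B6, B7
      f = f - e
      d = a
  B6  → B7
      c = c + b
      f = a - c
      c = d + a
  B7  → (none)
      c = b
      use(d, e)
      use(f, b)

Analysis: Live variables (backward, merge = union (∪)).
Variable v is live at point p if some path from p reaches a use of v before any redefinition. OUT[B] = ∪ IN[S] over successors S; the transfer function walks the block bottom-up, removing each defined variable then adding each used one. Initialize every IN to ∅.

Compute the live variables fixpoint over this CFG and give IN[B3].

Converged values:
  B0: | IN={b, c, d} | OUT={b, c, d, e}
  B1: | IN={b, c, d, e} | OUT={a, b, c, d, e}
  B2: | IN={a, b, c, d, e} | OUT={a, b, c, d, e, f}
  B3: | IN={a, b, c, d, e} | OUT={a, b, c, d, e, f}
  B4: | IN={a, b, c, f} | OUT={a, b, c, e, f}
  B5: | IN={a, b, c, e, f} | OUT={a, b, c, d, e, f}
  B6: | IN={a, b, c, d, e} | OUT={b, d, e, f}
  B7: | IN={b, d, e, f} | OUT={}

Merge at B3: OUT[B3] = IN[B4] ⊔ IN[B7] = {a, b, c, d, e, f}
Applying B3's transfer function to that OUT value gives IN[B3] (row B3 above).

Answer: {a, b, c, d, e}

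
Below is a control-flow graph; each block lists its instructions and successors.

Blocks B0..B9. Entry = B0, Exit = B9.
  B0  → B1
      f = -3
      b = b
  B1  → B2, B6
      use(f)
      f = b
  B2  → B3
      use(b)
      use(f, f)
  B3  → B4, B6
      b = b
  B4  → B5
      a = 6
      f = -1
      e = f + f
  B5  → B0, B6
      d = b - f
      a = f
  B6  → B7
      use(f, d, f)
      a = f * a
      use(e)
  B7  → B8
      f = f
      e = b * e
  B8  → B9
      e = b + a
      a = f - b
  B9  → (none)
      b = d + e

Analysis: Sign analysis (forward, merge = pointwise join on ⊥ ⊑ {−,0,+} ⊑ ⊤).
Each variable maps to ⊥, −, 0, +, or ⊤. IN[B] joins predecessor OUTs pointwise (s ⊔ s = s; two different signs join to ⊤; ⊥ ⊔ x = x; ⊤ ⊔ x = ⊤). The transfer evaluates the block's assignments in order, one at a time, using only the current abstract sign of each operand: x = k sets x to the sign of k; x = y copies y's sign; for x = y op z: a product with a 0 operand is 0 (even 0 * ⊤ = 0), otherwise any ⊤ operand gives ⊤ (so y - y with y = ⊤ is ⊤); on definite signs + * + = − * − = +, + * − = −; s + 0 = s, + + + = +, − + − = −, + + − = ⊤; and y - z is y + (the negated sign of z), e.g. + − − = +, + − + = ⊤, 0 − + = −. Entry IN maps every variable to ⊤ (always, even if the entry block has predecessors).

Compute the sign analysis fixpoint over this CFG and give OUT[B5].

Answer: {a: -, b: ⊤, c: ⊤, d: ⊤, e: -, f: -}

Trace:
Converged values:
  B0: | IN=(all ⊤) | OUT={f:-; rest ⊤}
  B1: | IN={f:-; rest ⊤} | OUT=(all ⊤)
  B2: | IN=(all ⊤) | OUT=(all ⊤)
  B3: | IN=(all ⊤) | OUT=(all ⊤)
  B4: | IN=(all ⊤) | OUT={a:+, e:-, f:-; rest ⊤}
  B5: | IN={a:+, e:-, f:-; rest ⊤} | OUT={a:-, e:-, f:-; rest ⊤}
  B6: | IN=(all ⊤) | OUT=(all ⊤)
  B7: | IN=(all ⊤) | OUT=(all ⊤)
  B8: | IN=(all ⊤) | OUT=(all ⊤)
  B9: | IN=(all ⊤) | OUT=(all ⊤)

Merge at B5: IN[B5] = OUT[B4] = {a: +, b: ⊤, c: ⊤, d: ⊤, e: -, f: -}
Applying B5's transfer function to that IN value gives OUT[B5] (row B5 above).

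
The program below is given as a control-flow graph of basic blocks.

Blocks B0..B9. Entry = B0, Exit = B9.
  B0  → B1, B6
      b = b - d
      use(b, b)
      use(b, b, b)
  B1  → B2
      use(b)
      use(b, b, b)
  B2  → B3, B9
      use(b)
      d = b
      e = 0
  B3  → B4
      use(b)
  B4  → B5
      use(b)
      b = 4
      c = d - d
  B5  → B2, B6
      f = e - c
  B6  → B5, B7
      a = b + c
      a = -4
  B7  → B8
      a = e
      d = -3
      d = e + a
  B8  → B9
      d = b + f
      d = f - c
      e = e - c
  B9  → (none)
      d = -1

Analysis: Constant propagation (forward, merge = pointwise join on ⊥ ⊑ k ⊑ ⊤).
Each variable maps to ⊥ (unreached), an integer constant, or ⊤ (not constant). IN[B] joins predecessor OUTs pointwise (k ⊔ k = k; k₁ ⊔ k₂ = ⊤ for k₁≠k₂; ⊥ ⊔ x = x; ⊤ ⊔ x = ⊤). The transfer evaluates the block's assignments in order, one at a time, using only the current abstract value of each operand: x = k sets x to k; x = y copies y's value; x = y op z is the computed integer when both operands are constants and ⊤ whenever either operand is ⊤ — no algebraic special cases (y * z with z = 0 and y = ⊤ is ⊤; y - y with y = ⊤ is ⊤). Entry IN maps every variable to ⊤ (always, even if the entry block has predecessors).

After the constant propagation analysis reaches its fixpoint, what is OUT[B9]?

Per-block solution:
  B0:  IN=(all ⊤)  OUT=(all ⊤)
  B1:  IN=(all ⊤)  OUT=(all ⊤)
  B2:  IN=(all ⊤)  OUT={e:0; rest ⊤}
  B3:  IN={e:0; rest ⊤}  OUT={e:0; rest ⊤}
  B4:  IN={e:0; rest ⊤}  OUT={b:4, e:0; rest ⊤}
  B5:  IN=(all ⊤)  OUT=(all ⊤)
  B6:  IN=(all ⊤)  OUT={a:-4; rest ⊤}
  B7:  IN={a:-4; rest ⊤}  OUT=(all ⊤)
  B8:  IN=(all ⊤)  OUT=(all ⊤)
  B9:  IN=(all ⊤)  OUT={d:-1; rest ⊤}

Merge at B9: IN[B9] = OUT[B2] ⊔ OUT[B8] = {a: ⊤, b: ⊤, c: ⊤, d: ⊤, e: ⊤, f: ⊤}
Applying B9's transfer function to that IN value gives OUT[B9] (row B9 above).

Answer: {a: ⊤, b: ⊤, c: ⊤, d: -1, e: ⊤, f: ⊤}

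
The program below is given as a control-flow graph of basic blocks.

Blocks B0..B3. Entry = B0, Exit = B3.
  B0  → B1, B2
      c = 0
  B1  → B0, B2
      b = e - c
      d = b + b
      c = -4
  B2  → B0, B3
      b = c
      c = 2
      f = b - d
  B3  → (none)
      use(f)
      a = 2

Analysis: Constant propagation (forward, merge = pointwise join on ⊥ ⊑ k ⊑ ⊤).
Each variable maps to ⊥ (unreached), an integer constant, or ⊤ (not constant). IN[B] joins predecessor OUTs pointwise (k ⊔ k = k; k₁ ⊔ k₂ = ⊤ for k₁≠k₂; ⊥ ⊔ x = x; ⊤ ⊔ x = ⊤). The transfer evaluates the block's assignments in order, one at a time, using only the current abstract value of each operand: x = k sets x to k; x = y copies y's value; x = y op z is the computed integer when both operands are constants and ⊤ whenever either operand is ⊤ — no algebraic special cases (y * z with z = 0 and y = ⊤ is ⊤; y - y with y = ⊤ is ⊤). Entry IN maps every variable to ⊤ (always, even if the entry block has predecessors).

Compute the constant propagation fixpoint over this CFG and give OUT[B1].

Answer: {a: ⊤, b: ⊤, c: -4, d: ⊤, e: ⊤, f: ⊤}

Trace:
Converged values:
  B0: | IN=(all ⊤) | OUT={c:0; rest ⊤}
  B1: | IN={c:0; rest ⊤} | OUT={c:-4; rest ⊤}
  B2: | IN=(all ⊤) | OUT={c:2; rest ⊤}
  B3: | IN={c:2; rest ⊤} | OUT={a:2, c:2; rest ⊤}

Merge at B1: IN[B1] = OUT[B0] = {a: ⊤, b: ⊤, c: 0, d: ⊤, e: ⊤, f: ⊤}
Applying B1's transfer function to that IN value gives OUT[B1] (row B1 above).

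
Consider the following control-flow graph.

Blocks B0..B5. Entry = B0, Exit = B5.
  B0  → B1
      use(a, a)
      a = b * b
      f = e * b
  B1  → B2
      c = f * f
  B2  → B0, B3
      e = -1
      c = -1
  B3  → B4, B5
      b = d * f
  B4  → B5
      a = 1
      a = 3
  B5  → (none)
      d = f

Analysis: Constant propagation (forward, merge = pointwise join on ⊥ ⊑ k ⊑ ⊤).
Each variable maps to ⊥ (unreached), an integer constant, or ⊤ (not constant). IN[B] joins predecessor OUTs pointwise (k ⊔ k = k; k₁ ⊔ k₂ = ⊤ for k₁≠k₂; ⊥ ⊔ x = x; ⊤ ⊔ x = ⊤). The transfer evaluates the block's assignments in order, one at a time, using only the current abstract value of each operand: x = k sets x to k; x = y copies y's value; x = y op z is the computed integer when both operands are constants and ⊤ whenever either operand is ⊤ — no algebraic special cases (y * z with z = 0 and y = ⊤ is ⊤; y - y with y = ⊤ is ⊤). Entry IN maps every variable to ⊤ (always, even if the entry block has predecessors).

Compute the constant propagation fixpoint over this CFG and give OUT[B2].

Converged values:
  B0:   IN=(all ⊤)   OUT=(all ⊤)
  B1:   IN=(all ⊤)   OUT=(all ⊤)
  B2:   IN=(all ⊤)   OUT={c:-1, e:-1; rest ⊤}
  B3:   IN={c:-1, e:-1; rest ⊤}   OUT={c:-1, e:-1; rest ⊤}
  B4:   IN={c:-1, e:-1; rest ⊤}   OUT={a:3, c:-1, e:-1; rest ⊤}
  B5:   IN={c:-1, e:-1; rest ⊤}   OUT={c:-1, e:-1; rest ⊤}

Merge at B2: IN[B2] = OUT[B1] = {a: ⊤, b: ⊤, c: ⊤, d: ⊤, e: ⊤, f: ⊤}
Applying B2's transfer function to that IN value gives OUT[B2] (row B2 above).

Answer: {a: ⊤, b: ⊤, c: -1, d: ⊤, e: -1, f: ⊤}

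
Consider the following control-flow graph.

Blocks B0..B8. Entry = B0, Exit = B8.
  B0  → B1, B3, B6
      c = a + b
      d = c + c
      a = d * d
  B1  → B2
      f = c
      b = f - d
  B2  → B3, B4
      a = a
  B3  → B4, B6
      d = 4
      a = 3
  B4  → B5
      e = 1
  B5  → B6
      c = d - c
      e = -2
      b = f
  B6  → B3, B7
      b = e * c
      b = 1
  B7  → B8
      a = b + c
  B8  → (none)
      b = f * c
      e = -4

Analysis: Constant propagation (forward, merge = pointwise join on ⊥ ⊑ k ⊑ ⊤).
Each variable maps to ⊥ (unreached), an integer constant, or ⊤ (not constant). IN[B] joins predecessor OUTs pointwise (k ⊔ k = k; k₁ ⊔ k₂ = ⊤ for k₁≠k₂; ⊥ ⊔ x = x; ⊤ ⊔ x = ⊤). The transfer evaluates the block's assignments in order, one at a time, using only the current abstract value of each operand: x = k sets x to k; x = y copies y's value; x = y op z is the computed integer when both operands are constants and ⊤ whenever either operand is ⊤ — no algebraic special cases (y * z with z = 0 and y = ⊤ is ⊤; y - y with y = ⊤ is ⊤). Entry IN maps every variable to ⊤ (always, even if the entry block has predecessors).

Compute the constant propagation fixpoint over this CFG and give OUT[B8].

Converged values:
  B0: | IN=(all ⊤) | OUT=(all ⊤)
  B1: | IN=(all ⊤) | OUT=(all ⊤)
  B2: | IN=(all ⊤) | OUT=(all ⊤)
  B3: | IN=(all ⊤) | OUT={a:3, d:4; rest ⊤}
  B4: | IN=(all ⊤) | OUT={e:1; rest ⊤}
  B5: | IN={e:1; rest ⊤} | OUT={e:-2; rest ⊤}
  B6: | IN=(all ⊤) | OUT={b:1; rest ⊤}
  B7: | IN={b:1; rest ⊤} | OUT={b:1; rest ⊤}
  B8: | IN={b:1; rest ⊤} | OUT={e:-4; rest ⊤}

Merge at B8: IN[B8] = OUT[B7] = {a: ⊤, b: 1, c: ⊤, d: ⊤, e: ⊤, f: ⊤}
Applying B8's transfer function to that IN value gives OUT[B8] (row B8 above).

Answer: {a: ⊤, b: ⊤, c: ⊤, d: ⊤, e: -4, f: ⊤}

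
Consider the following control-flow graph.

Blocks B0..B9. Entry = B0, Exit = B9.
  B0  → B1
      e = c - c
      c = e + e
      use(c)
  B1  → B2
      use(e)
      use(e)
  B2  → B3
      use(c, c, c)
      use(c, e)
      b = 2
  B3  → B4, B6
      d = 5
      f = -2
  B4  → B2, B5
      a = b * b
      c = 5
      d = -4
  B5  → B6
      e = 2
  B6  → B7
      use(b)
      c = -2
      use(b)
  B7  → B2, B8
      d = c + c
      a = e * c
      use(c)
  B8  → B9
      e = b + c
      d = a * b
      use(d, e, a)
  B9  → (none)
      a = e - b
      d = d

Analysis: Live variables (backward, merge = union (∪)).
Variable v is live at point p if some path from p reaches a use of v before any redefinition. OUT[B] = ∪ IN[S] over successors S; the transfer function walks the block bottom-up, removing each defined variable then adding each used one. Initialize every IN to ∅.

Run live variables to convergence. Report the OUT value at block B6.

Answer: {b, c, e}

Working:
Per-block solution:
  B0:   IN={c}   OUT={c, e}
  B1:   IN={c, e}   OUT={c, e}
  B2:   IN={c, e}   OUT={b, e}
  B3:   IN={b, e}   OUT={b, e}
  B4:   IN={b, e}   OUT={b, c, e}
  B5:   IN={b}   OUT={b, e}
  B6:   IN={b, e}   OUT={b, c, e}
  B7:   IN={b, c, e}   OUT={a, b, c, e}
  B8:   IN={a, b, c}   OUT={b, d, e}
  B9:   IN={b, d, e}   OUT={}

Merge at B6: OUT[B6] = IN[B7] = {b, c, e}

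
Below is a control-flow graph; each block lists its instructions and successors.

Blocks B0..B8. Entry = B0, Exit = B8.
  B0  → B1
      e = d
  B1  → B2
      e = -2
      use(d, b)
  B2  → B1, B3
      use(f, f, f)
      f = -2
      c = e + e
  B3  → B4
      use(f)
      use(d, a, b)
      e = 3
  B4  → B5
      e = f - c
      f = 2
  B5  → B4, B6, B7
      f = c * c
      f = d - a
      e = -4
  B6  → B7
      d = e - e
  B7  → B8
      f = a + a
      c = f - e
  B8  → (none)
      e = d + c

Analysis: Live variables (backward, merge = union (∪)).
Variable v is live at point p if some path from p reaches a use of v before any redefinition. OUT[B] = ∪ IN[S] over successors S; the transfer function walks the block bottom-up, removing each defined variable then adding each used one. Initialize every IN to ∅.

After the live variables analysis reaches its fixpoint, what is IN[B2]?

Answer: {a, b, d, e, f}

Trace:
Fixpoint table:
  B0:   IN={a, b, d, f}   OUT={a, b, d, f}
  B1:   IN={a, b, d, f}   OUT={a, b, d, e, f}
  B2:   IN={a, b, d, e, f}   OUT={a, b, c, d, f}
  B3:   IN={a, b, c, d, f}   OUT={a, c, d, f}
  B4:   IN={a, c, d, f}   OUT={a, c, d}
  B5:   IN={a, c, d}   OUT={a, c, d, e, f}
  B6:   IN={a, e}   OUT={a, d, e}
  B7:   IN={a, d, e}   OUT={c, d}
  B8:   IN={c, d}   OUT={}

Merge at B2: OUT[B2] = IN[B1] ⊔ IN[B3] = {a, b, c, d, f}
Applying B2's transfer function to that OUT value gives IN[B2] (row B2 above).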